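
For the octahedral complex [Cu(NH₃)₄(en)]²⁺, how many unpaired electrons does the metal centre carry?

Ligand charges: 4×(+0) from NH₃ and 1×(+0) from en sum to +0; with overall charge +2, Cu is +2.
Cu²⁺: group 11, so d-count = 11 − 2 = 9.
Configuration: t2g^6 e_g^3, giving 1 unpaired electron.

1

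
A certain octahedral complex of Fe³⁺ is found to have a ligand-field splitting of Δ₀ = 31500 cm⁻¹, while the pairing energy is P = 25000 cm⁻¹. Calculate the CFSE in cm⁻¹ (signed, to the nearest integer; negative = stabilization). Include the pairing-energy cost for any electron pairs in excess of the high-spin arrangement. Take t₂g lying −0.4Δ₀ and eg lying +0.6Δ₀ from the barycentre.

Group 8 minus oxidation state +3 gives a d⁵ configuration for Fe³⁺.
With Δ₀ > P the complex is low-spin.
That gives t₂g⁵ eg⁰.
Orbital CFSE = -2.0Δ₀ = -2.0 × 31500 = -63000 cm⁻¹.
Excess pairs vs high-spin: 2 − 0 = 2; pairing cost = +50000 cm⁻¹.
Net CFSE = -63000 + 50000 = -13000 cm⁻¹.

-13000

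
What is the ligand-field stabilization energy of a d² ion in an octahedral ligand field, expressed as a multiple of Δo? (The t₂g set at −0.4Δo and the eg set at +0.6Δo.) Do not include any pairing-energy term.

For octahedral d² the high- and low-spin configurations coincide.
Configuration: t₂g² eg⁰.
CFSE = 2(-0.4Δo) + 0(0.6Δo) = -0.8Δo + 0.0Δo = -0.8Δo.

-0.8 Δo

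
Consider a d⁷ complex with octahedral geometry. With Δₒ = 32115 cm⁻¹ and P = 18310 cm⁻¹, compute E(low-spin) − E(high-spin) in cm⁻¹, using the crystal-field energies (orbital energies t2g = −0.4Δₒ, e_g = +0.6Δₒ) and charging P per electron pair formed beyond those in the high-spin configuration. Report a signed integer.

-13805

High-spin d⁷ fills as t2g^5 e_g^2 with CFSE 5(−0.4) + 2(+0.6) = -0.8Δₒ = -25692 cm⁻¹.
Low-spin t2g^6 e_g^1 gives -1.8Δₒ = -57807 cm⁻¹, but forming 1 extra pair costs 1P = 18310 cm⁻¹, so E(LS) = -57807 + 18310 = -39497 cm⁻¹.
E(LS) − E(HS) = -39497 − (-25692) = -13805 cm⁻¹.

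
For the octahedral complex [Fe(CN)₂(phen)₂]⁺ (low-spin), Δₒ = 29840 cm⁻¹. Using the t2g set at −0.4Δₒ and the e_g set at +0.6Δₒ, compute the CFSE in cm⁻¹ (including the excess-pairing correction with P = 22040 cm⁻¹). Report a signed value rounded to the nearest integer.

Ligand charges: 2×(-1) from CN⁻ and 2×(+0) from phen sum to -2; with overall charge +1, Fe is +3.
Fe³⁺: group 8, so d-count = 8 − 3 = 5.
Electron filling gives t2g^5 e_g^0.
The orbital stabilization is -2.0Δₒ = -2.0 × 29840 = -59680 cm⁻¹.
Relative to high-spin t2g^3 e_g^2 (0 paired), the low-spin configuration has 2 additional pairs, contributing +2 × 22040 = +44080 cm⁻¹.
Net CFSE = -59680 + 44080 = -15600 cm⁻¹.

-15600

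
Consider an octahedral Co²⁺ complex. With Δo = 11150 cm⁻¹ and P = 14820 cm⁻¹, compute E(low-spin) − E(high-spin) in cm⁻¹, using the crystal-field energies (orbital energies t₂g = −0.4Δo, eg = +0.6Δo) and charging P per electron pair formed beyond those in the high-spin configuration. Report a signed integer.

Co²⁺: group 9, so d-count = 9 − 2 = 7.
High-spin: t₂g⁵ eg², CFSE = -0.8Δo = -8920 cm⁻¹.
Low-spin t₂g⁶ eg¹ gives -1.8Δo = -20070 cm⁻¹, but forming 1 extra pair costs 1P = 14820 cm⁻¹, so E(LS) = -20070 + 14820 = -5250 cm⁻¹.
E(LS) − E(HS) = -5250 − (-8920) = 3670 cm⁻¹.

3670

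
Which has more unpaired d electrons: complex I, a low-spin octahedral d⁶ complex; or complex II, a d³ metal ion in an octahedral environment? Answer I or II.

I: t2g^6 e_g^0 → 0 unpaired.
II: t2g^3 e_g^0 → 3 unpaired.
So II has more unpaired electrons.

II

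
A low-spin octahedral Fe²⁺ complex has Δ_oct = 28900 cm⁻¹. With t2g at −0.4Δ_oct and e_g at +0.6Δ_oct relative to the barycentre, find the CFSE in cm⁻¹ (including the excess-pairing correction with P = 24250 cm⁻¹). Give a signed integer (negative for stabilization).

Group 8 minus oxidation state +2 gives a d⁶ configuration for Fe²⁺.
The d⁶ electrons fill as t2g^6 e_g^0.
CFSE(orbital) = 6×(-0.4Δ_oct) + 0×(0.6Δ_oct) = -2.4Δ_oct; with Δ_oct = 28900 cm⁻¹ that is -69360 cm⁻¹.
Pairing penalty: 3 pairs vs 1 in the high-spin reference → 2 extra × P = 48500 cm⁻¹.
Net CFSE = -69360 + 48500 = -20860 cm⁻¹.

-20860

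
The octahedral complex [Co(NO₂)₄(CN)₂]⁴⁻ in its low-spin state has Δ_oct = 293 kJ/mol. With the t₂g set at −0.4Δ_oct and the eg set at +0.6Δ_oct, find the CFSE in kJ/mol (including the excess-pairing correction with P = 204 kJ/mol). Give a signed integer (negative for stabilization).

-323

Ligand charges: 4×(-1) from NO₂⁻ and 2×(-1) from CN⁻ sum to -6; with overall charge -4, Co is +2.
Co is in group 9, so Co²⁺ is d⁷ (9 − 2 = 7).
The d⁷ electrons fill as t₂g⁶ eg¹.
CFSE(orbital) = 6×(-0.4Δ_oct) + 1×(0.6Δ_oct) = -1.8Δ_oct; with Δ_oct = 293 kJ/mol that is -527 kJ/mol.
Pairing penalty: 3 pairs vs 2 in the high-spin reference → 1 extra × P = 204 kJ/mol.
Combining: -527 + 204 = -323 kJ/mol.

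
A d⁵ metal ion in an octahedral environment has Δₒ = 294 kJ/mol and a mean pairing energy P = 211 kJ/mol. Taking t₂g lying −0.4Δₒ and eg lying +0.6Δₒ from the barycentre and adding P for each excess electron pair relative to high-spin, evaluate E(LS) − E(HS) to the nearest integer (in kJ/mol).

High-spin d⁵ fills as t₂g³ eg² with CFSE 3(−0.4) + 2(+0.6) = 0.0Δₒ = 0 kJ/mol.
For low-spin the configuration is t₂g⁵ eg⁰: orbital energy -2.0 × 294 = -588 kJ/mol, and 2 additional pairs relative to high-spin add 422 kJ/mol, giving -166 kJ/mol.
Thus E(LS) − E(HS) = -166 kJ/mol.

-166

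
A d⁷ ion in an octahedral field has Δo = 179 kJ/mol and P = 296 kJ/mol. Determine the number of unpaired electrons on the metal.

Since Δo = 179 kJ/mol < P = 296 kJ/mol, the complex adopts the high-spin configuration.
Filling d⁷ accordingly: t2g^5 e_g^2.
Unpaired electrons: 3.

3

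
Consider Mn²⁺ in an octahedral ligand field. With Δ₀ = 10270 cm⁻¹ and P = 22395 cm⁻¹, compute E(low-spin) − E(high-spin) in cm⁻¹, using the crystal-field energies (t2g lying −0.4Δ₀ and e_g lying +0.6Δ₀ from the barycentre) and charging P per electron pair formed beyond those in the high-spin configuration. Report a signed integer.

Mn sits in group 7; removing 2 electrons leaves Mn²⁺ with 7 − 2 = 5 d electrons.
High-spin d⁵ fills as t2g^3 e_g^2 with CFSE 3(−0.4) + 2(+0.6) = 0.0Δ₀ = 0 cm⁻¹.
Low-spin: t2g^5 e_g^0, orbital CFSE = -2.0Δ₀ = -20540 cm⁻¹; plus 2 excess pairs × P = +44790 cm⁻¹; total 24250 cm⁻¹.
Thus E(LS) − E(HS) = 24250 cm⁻¹.

24250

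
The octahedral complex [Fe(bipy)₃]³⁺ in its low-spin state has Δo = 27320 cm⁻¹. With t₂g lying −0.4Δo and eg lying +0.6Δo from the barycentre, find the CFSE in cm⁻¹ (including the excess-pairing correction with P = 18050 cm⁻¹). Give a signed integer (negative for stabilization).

-18540

bipy is neutral, so the +3 overall charge sits on Fe: oxidation state +3.
Fe is in group 8, so Fe³⁺ is d⁵ (8 − 3 = 5).
The d⁵ electrons fill as t₂g⁵ eg⁰.
CFSE(orbital) = 5×(-0.4Δo) + 0×(0.6Δo) = -2.0Δo; with Δo = 27320 cm⁻¹ that is -54640 cm⁻¹.
High-spin d⁵ would be t₂g³ eg² with 0 pairs; low-spin has 2, so 2 excess pairs cost +2P = +36100 cm⁻¹.
Net CFSE = -54640 + 36100 = -18540 cm⁻¹.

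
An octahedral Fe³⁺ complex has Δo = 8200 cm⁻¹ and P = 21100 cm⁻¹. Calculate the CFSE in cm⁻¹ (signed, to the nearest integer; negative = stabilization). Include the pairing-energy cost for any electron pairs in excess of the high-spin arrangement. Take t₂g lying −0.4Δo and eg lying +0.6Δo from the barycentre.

Group 8 minus oxidation state +3 gives a d⁵ configuration for Fe³⁺.
Since Δo = 8200 cm⁻¹ < P = 21100 cm⁻¹, the complex adopts the high-spin configuration.
That gives t₂g³ eg².
Orbital CFSE = 0.0Δo = 0.0 × 8200 = 0 cm⁻¹.
High-spin has no excess pairs, so no pairing correction applies.

0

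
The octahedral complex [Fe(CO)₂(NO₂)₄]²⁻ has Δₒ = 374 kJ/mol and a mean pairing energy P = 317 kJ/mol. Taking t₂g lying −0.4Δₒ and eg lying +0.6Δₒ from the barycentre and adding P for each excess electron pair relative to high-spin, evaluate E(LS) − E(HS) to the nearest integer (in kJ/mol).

Ligand charges: 2×(+0) from CO and 4×(-1) from NO₂⁻ sum to -4; with overall charge -2, Fe is +2.
Fe sits in group 8; removing 2 electrons leaves Fe²⁺ with 8 − 2 = 6 d electrons.
In the high-spin limit (t₂g⁴ eg²) the orbital term is -0.4Δₒ = -150 kJ/mol, with no excess pairing.
Low-spin: t₂g⁶ eg⁰, orbital CFSE = -2.4Δₒ = -898 kJ/mol; plus 2 excess pairs × P = +634 kJ/mol; total -264 kJ/mol.
E(LS) − E(HS) = -264 − (-150) = -114 kJ/mol.

-114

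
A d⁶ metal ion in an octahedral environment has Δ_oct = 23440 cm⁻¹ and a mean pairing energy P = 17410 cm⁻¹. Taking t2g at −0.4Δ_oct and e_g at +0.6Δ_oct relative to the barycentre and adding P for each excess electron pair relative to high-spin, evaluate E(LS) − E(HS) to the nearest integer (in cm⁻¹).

-12060

In the high-spin limit (t2g^4 e_g^2) the orbital term is -0.4Δ_oct = -9376 cm⁻¹, with no excess pairing.
Low-spin t2g^6 e_g^0 gives -2.4Δ_oct = -56256 cm⁻¹, but forming 2 extra pairs costs 2P = 34820 cm⁻¹, so E(LS) = -56256 + 34820 = -21436 cm⁻¹.
Thus E(LS) − E(HS) = -12060 cm⁻¹.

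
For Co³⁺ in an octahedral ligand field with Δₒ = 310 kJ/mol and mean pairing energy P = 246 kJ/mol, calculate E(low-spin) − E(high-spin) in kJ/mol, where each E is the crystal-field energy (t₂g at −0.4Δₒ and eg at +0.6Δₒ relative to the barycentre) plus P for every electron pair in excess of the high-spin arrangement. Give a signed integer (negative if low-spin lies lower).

Co³⁺: group 9, so d-count = 9 − 3 = 6.
High-spin d⁶ fills as t₂g⁴ eg² with CFSE 4(−0.4) + 2(+0.6) = -0.4Δₒ = -124 kJ/mol.
Low-spin t₂g⁶ eg⁰ gives -2.4Δₒ = -744 kJ/mol, but forming 2 extra pairs costs 2P = 492 kJ/mol, so E(LS) = -744 + 492 = -252 kJ/mol.
E(LS) − E(HS) = -252 − (-124) = -128 kJ/mol.

-128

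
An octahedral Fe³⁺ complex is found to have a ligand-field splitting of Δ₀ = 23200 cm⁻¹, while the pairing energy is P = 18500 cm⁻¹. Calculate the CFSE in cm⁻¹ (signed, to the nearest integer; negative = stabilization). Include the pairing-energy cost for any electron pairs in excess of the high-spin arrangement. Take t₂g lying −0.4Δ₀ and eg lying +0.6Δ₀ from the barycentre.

-9400

Fe³⁺: group 8, so d-count = 8 − 3 = 5.
Here Δ₀ > P (23200 > 18500), so the low-spin state is favoured.
That gives t₂g⁵ eg⁰.
Orbital CFSE = -2.0Δ₀ = -2.0 × 23200 = -46400 cm⁻¹.
Excess pairs vs high-spin: 2 − 0 = 2; pairing cost = +37000 cm⁻¹.
Net CFSE = -46400 + 37000 = -9400 cm⁻¹.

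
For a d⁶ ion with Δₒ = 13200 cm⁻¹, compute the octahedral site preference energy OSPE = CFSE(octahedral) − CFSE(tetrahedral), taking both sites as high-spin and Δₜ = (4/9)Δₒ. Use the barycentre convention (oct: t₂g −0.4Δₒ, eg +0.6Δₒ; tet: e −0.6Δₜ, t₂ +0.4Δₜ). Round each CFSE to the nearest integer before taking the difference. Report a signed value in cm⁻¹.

In an octahedral site d⁶ (HS) is t₂g⁴ eg², giving CFSE(oct) = -0.4Δₒ = -5280 cm⁻¹.
Tetrahedral e³ t₂³ gives -0.6Δₜ = -0.6 × (4/9) × 13200 = -3520 cm⁻¹.
OSPE = CFSE(oct) − CFSE(tet) = -5280 − (-3520) = -1760 cm⁻¹.

-1760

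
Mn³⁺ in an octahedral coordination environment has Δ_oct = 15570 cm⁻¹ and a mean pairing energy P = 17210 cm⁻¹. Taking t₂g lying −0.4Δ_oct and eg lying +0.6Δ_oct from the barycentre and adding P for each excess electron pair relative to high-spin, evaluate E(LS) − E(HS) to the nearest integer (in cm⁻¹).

1640

Group 7 minus oxidation state +3 gives a d⁴ configuration for Mn³⁺.
High-spin d⁴ fills as t₂g³ eg¹ with CFSE 3(−0.4) + 1(+0.6) = -0.6Δ_oct = -9342 cm⁻¹.
For low-spin the configuration is t₂g⁴ eg⁰: orbital energy -1.6 × 15570 = -24912 cm⁻¹, and 1 additional pair relative to high-spin adds 17210 cm⁻¹, giving -7702 cm⁻¹.
E(LS) − E(HS) = -7702 − (-9342) = 1640 cm⁻¹.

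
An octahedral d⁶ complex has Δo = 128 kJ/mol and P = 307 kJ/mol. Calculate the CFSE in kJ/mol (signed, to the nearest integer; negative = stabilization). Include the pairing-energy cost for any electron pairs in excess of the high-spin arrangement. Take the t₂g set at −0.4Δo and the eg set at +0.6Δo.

Since Δo = 128 kJ/mol < P = 307 kJ/mol, the complex adopts the high-spin configuration.
Filling d⁶ accordingly: t₂g⁴ eg².
Orbital CFSE = -0.4Δo = -0.4 × 128 = -51 kJ/mol.
High-spin has no excess pairs, so no pairing correction applies.

-51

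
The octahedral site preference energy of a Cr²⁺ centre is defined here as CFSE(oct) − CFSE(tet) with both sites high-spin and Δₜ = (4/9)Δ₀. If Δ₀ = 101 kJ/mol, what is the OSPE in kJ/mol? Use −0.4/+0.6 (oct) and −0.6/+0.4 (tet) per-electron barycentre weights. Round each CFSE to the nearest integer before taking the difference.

Cr²⁺: group 6, so d-count = 6 − 2 = 4.
Octahedral (high-spin): t2g^3 e_g^1, CFSE = 3(−0.4) + 1(+0.6) = -0.6Δ₀ = -0.6 × 101 = -61 kJ/mol.
Tetrahedral: e^2 t2^2, CFSE = 2(−0.6) + 2(+0.4) = -0.4Δₜ = -0.4 × (4/9) × 101 = -18 kJ/mol.
OSPE = -61 − (-18) = -43 kJ/mol.

-43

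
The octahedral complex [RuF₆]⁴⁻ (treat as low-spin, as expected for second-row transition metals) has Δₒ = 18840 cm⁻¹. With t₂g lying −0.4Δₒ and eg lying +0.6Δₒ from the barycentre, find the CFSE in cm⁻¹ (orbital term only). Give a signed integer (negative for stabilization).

Each F⁻ contributes -1; 6 × (-1) = -6. With overall charge -4, Ru is in the +2 oxidation state.
Ru²⁺: group 8, so d-count = 8 − 2 = 6.
Configuration: t₂g⁶ eg⁰.
The orbital stabilization is -2.4Δₒ = -2.4 × 18840 = -45216 cm⁻¹.

-45216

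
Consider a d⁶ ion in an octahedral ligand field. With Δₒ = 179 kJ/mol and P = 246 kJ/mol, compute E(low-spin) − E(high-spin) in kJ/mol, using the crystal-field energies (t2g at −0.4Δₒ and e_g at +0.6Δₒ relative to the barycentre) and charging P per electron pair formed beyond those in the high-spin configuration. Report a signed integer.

High-spin d⁶ fills as t2g^4 e_g^2 with CFSE 4(−0.4) + 2(+0.6) = -0.4Δₒ = -72 kJ/mol.
Low-spin t2g^6 e_g^0 gives -2.4Δₒ = -430 kJ/mol, but forming 2 extra pairs costs 2P = 492 kJ/mol, so E(LS) = -430 + 492 = 62 kJ/mol.
The difference is 62 − (-72) = 134 kJ/mol, so high-spin lies lower.

134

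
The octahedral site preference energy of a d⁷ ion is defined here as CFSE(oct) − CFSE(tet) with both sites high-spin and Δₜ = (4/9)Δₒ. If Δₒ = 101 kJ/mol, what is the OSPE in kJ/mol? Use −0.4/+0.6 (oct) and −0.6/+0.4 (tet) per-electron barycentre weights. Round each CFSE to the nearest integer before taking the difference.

In an octahedral site d⁷ (HS) is t₂g⁵ eg², giving CFSE(oct) = -0.8Δₒ = -81 kJ/mol.
In a tetrahedral site the filling is e⁴ t₂³: CFSE(tet) = -1.2Δₜ = -1.2 × (4/9)(101) = -54 kJ/mol.
OSPE = -81 − (-54) = -27 kJ/mol.

-27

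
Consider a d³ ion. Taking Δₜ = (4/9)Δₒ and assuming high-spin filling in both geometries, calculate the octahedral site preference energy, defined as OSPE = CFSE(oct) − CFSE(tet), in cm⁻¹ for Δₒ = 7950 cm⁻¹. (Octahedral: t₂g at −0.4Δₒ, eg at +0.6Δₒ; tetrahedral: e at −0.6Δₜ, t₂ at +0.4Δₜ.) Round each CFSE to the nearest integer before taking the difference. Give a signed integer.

-6713

In an octahedral site d³ (HS) is t₂g³ eg⁰, giving CFSE(oct) = -1.2Δₒ = -9540 cm⁻¹.
In a tetrahedral site the filling is e² t₂¹: CFSE(tet) = -0.8Δₜ = -0.8 × (4/9)(7950) = -2827 cm⁻¹.
OSPE = CFSE(oct) − CFSE(tet) = -9540 − (-2827) = -6713 cm⁻¹.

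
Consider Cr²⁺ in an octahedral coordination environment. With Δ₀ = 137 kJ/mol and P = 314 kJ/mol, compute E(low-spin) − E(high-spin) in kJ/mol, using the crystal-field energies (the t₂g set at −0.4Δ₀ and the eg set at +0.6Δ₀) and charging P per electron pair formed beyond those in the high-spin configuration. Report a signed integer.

Cr is in group 6, so Cr²⁺ is d⁴ (6 − 2 = 4).
High-spin d⁴ fills as t₂g³ eg¹ with CFSE 3(−0.4) + 1(+0.6) = -0.6Δ₀ = -82 kJ/mol.
For low-spin the configuration is t₂g⁴ eg⁰: orbital energy -1.6 × 137 = -219 kJ/mol, and 1 additional pair relative to high-spin adds 314 kJ/mol, giving 95 kJ/mol.
Thus E(LS) − E(HS) = 177 kJ/mol.

177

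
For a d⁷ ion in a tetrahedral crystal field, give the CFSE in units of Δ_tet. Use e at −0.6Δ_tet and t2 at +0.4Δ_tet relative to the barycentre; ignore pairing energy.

Tetrahedral fields are weak (Δₜ ≈ 4/9 Δₒ), so electrons fill high-spin.
Configuration: e^4 t2^3.
CFSE = 4(-0.6Δ_tet) + 3(0.4Δ_tet) = -2.4Δ_tet + 1.2Δ_tet = -1.2Δ_tet.

-1.2 Δ_tet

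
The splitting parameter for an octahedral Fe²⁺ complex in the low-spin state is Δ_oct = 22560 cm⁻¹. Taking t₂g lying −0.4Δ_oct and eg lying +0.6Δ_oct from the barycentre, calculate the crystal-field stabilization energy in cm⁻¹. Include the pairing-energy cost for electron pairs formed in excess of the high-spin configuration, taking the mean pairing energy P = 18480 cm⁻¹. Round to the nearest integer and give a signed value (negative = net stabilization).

Fe is in group 8, so Fe²⁺ is d⁶ (8 − 2 = 6).
Configuration: t₂g⁶ eg⁰.
The orbital stabilization is -2.4Δ_oct = -2.4 × 22560 = -54144 cm⁻¹.
High-spin d⁶ would be t₂g⁴ eg² with 1 pair; low-spin has 3, so 2 excess pairs cost +2P = +36960 cm⁻¹.
Overall CFSE = -54144 + 36960 = -17184 cm⁻¹.

-17184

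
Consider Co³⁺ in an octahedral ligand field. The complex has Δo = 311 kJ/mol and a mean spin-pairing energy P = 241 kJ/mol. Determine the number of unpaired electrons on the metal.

0

Co sits in group 9; removing 3 electrons leaves Co³⁺ with 9 − 3 = 6 d electrons.
With Δo > P the complex is low-spin.
Filling d⁶ accordingly: t2g^6 e_g^0.
Unpaired electrons: 0.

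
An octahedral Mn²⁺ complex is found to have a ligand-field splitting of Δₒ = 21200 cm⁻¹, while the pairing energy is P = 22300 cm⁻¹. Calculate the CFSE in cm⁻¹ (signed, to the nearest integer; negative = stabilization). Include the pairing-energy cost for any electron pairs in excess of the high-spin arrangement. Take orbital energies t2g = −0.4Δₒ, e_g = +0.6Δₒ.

Mn sits in group 7; removing 2 electrons leaves Mn²⁺ with 7 − 2 = 5 d electrons.
Since Δₒ = 21200 cm⁻¹ < P = 22300 cm⁻¹, the complex adopts the high-spin configuration.
Filling d⁵ accordingly: t2g^3 e_g^2.
Orbital CFSE = 0.0Δₒ = 0.0 × 21200 = 0 cm⁻¹.
High-spin has no excess pairs, so no pairing correction applies.

0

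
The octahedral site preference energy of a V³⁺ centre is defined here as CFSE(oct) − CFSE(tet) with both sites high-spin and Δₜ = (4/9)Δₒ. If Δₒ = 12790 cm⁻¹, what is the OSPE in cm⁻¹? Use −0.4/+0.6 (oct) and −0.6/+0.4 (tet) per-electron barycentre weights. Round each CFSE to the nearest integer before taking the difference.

Group 5 minus oxidation state +3 gives a d² configuration for V³⁺.
Octahedral (high-spin): t₂g² eg⁰, CFSE = 2(−0.4) + 0(+0.6) = -0.8Δₒ = -0.8 × 12790 = -10232 cm⁻¹.
In a tetrahedral site the filling is e² t₂⁰: CFSE(tet) = -1.2Δₜ = -1.2 × (4/9)(12790) = -6821 cm⁻¹.
OSPE = -10232 − (-6821) = -3411 cm⁻¹.

-3411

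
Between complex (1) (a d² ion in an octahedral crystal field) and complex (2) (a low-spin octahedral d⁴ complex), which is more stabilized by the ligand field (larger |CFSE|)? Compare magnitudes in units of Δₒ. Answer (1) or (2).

(2)

(1): For octahedral d² the high- and low-spin configurations coincide; t₂g² eg⁰, CFSE = -0.8Δₒ.
(2): t2g^4 e_g^0, CFSE = -1.6Δₒ.
So (2) has the larger |CFSE|.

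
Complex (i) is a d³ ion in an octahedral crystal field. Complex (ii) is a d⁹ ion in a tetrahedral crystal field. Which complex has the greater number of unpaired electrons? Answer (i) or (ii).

(i)

(i): For octahedral d³ the high- and low-spin configurations coincide; t2g^3 e_g^0 → 3 unpaired.
(ii): Tetrahedral fields are weak (Δₜ ≈ 4/9 Δₒ), so electrons fill high-spin; e⁴ t₂⁵ → 1 unpaired.
So (i) has more unpaired electrons.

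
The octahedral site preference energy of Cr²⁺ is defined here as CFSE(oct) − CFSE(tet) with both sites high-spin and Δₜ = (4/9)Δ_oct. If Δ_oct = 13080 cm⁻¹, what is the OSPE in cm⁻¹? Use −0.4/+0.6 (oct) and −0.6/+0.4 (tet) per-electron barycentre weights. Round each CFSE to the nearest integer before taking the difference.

Cr sits in group 6; removing 2 electrons leaves Cr²⁺ with 6 − 2 = 4 d electrons.
Octahedral high-spin t₂g³ eg¹: CFSE = -0.6 × 13080 = -7848 cm⁻¹.
Tetrahedral: e² t₂², CFSE = 2(−0.6) + 2(+0.4) = -0.4Δₜ = -0.4 × (4/9) × 13080 = -2325 cm⁻¹.
OSPE = CFSE(oct) − CFSE(tet) = -7848 − (-2325) = -5523 cm⁻¹.

-5523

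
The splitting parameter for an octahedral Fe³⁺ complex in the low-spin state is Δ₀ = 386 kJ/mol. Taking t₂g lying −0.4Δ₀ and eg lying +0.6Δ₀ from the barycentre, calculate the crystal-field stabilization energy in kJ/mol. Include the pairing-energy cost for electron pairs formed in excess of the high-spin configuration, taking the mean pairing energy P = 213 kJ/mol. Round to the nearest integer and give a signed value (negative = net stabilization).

-346

Fe³⁺: group 8, so d-count = 8 − 3 = 5.
The d⁵ electrons fill as t₂g⁵ eg⁰.
Orbital CFSE = 5(-0.4) + 0(0.6) = -2.0Δ₀ = -2.0 × 386 = -772 kJ/mol.
High-spin d⁵ would be t₂g³ eg² with 0 pairs; low-spin has 2, so 2 excess pairs cost +2P = +426 kJ/mol.
Net CFSE = -772 + 426 = -346 kJ/mol.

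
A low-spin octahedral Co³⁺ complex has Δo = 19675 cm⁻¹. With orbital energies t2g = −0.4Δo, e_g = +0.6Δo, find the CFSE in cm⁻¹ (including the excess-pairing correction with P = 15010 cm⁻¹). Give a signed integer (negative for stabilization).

-17200

Co sits in group 9; removing 3 electrons leaves Co³⁺ with 9 − 3 = 6 d electrons.
Configuration: t2g^6 e_g^0.
CFSE(orbital) = 6×(-0.4Δo) + 0×(0.6Δo) = -2.4Δo; with Δo = 19675 cm⁻¹ that is -47220 cm⁻¹.
Pairing penalty: 3 pairs vs 1 in the high-spin reference → 2 extra × P = 30020 cm⁻¹.
Combining: -47220 + 30020 = -17200 cm⁻¹.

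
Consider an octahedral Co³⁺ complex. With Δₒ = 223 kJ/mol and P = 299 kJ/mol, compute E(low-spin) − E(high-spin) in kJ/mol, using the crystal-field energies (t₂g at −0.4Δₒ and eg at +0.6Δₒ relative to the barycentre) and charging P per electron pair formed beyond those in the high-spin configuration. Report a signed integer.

Co³⁺: group 9, so d-count = 9 − 3 = 6.
High-spin: t₂g⁴ eg², CFSE = -0.4Δₒ = -89 kJ/mol.
For low-spin the configuration is t₂g⁶ eg⁰: orbital energy -2.4 × 223 = -535 kJ/mol, and 2 additional pairs relative to high-spin add 598 kJ/mol, giving 63 kJ/mol.
The difference is 63 − (-89) = 152 kJ/mol, so high-spin lies lower.

152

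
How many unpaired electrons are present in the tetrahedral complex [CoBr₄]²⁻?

3

Each Br⁻ contributes -1; 4 × (-1) = -4. With overall charge -2, Co is in the +2 oxidation state.
Group 9 minus oxidation state +2 gives a d⁷ configuration for Co²⁺.
Tetrahedral fields are weak (Δₜ ≈ 4/9 Δₒ), so electrons fill high-spin.
Configuration: e⁴ t₂³, giving 3 unpaired electrons.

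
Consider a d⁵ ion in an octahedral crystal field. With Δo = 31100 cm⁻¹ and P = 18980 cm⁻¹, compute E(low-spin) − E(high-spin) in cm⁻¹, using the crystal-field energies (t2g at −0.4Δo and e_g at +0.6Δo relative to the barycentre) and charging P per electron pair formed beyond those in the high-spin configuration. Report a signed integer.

In the high-spin limit (t2g^3 e_g^2) the orbital term is 0.0Δo = 0 cm⁻¹, with no excess pairing.
Low-spin: t2g^5 e_g^0, orbital CFSE = -2.0Δo = -62200 cm⁻¹; plus 2 excess pairs × P = +37960 cm⁻¹; total -24240 cm⁻¹.
E(LS) − E(HS) = -24240 − (0) = -24240 cm⁻¹.

-24240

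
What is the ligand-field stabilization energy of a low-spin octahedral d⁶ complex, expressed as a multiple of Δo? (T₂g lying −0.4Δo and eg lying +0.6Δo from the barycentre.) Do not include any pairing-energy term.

-2.4 Δo

Configuration: t₂g⁶ eg⁰.
CFSE = 6(-0.4Δo) + 0(0.6Δo) = -2.4Δo + 0.0Δo = -2.4Δo.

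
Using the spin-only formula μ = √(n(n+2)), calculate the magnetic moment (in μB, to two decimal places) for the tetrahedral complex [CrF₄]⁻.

3.87 μB

Each F⁻ contributes -1; 4 × (-1) = -4. With overall charge -1, Cr is in the +3 oxidation state.
Cr³⁺: group 6, so d-count = 6 − 3 = 3.
With tetrahedral geometry the complex is necessarily high-spin.
Configuration: e^2 t2^1 → 3 unpaired electrons.
μ(spin-only) = √[3(3+2)] = √15 ≈ 3.87 μB.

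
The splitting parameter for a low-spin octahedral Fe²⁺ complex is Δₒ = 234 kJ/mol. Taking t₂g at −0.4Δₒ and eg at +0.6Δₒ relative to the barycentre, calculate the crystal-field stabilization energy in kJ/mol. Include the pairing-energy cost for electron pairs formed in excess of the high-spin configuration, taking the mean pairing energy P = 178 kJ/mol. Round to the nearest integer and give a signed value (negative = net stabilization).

-206

Fe is in group 8, so Fe²⁺ is d⁶ (8 − 2 = 6).
Configuration: t₂g⁶ eg⁰.
The orbital stabilization is -2.4Δₒ = -2.4 × 234 = -562 kJ/mol.
High-spin d⁶ would be t₂g⁴ eg² with 1 pair; low-spin has 3, so 2 excess pairs cost +2P = +356 kJ/mol.
Combining: -562 + 356 = -206 kJ/mol.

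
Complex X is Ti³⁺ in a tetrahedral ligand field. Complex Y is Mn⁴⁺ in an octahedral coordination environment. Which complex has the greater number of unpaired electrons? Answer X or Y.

X: Ti sits in group 4; removing 3 electrons leaves Ti³⁺ with 4 − 3 = 1 d electrons; Tetrahedral fields are weak (Δₜ ≈ 4/9 Δₒ), so electrons fill high-spin; e^1 t2^0 → 1 unpaired.
Y: Mn sits in group 7; removing 4 electrons leaves Mn⁴⁺ with 7 − 4 = 3 d electrons; t2g^3 e_g^0 → 3 unpaired.
So Y has more unpaired electrons.

Y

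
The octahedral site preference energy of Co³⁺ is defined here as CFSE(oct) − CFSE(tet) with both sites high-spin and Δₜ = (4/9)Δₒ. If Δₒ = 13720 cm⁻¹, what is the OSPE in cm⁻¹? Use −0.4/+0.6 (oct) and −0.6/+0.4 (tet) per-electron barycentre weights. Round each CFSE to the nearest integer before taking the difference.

Co³⁺: group 9, so d-count = 9 − 3 = 6.
Octahedral high-spin t₂g⁴ eg²: CFSE = -0.4 × 13720 = -5488 cm⁻¹.
Tetrahedral: e³ t₂³, CFSE = 3(−0.6) + 3(+0.4) = -0.6Δₜ = -0.6 × (4/9) × 13720 = -3659 cm⁻¹.
OSPE = CFSE(oct) − CFSE(tet) = -5488 − (-3659) = -1829 cm⁻¹.

-1829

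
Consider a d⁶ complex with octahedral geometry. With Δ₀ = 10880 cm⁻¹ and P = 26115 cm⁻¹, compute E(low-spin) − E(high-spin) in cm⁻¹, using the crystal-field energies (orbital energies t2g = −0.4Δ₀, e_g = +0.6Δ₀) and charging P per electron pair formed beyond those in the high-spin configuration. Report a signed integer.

30470

High-spin d⁶ fills as t2g^4 e_g^2 with CFSE 4(−0.4) + 2(+0.6) = -0.4Δ₀ = -4352 cm⁻¹.
For low-spin the configuration is t2g^6 e_g^0: orbital energy -2.4 × 10880 = -26112 cm⁻¹, and 2 additional pairs relative to high-spin add 52230 cm⁻¹, giving 26118 cm⁻¹.
Thus E(LS) − E(HS) = 30470 cm⁻¹.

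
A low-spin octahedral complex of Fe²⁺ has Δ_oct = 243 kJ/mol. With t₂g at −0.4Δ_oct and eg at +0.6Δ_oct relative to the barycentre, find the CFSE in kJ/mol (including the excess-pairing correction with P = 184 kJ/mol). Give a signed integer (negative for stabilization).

Fe²⁺: group 8, so d-count = 8 − 2 = 6.
Configuration: t₂g⁶ eg⁰.
Orbital CFSE = 6(-0.4) + 0(0.6) = -2.4Δ_oct = -2.4 × 243 = -583 kJ/mol.
High-spin d⁶ would be t₂g⁴ eg² with 1 pair; low-spin has 3, so 2 excess pairs cost +2P = +368 kJ/mol.
Net CFSE = -583 + 368 = -215 kJ/mol.

-215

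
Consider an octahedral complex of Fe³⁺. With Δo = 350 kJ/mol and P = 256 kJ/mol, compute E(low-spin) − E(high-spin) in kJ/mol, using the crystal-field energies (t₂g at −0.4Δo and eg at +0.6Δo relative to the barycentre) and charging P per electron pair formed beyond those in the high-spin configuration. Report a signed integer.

Fe sits in group 8; removing 3 electrons leaves Fe³⁺ with 8 − 3 = 5 d electrons.
In the high-spin limit (t₂g³ eg²) the orbital term is 0.0Δo = 0 kJ/mol, with no excess pairing.
Low-spin: t₂g⁵ eg⁰, orbital CFSE = -2.0Δo = -700 kJ/mol; plus 2 excess pairs × P = +512 kJ/mol; total -188 kJ/mol.
E(LS) − E(HS) = -188 − (0) = -188 kJ/mol.

-188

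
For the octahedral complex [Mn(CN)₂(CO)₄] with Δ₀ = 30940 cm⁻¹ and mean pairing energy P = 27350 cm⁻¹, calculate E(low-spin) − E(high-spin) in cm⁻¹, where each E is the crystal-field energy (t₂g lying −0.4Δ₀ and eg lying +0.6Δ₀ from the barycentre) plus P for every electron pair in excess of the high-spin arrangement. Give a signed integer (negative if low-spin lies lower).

Ligand charges: 2×(-1) from CN⁻ and 4×(+0) from CO sum to -2; with overall charge +0, Mn is +2.
Group 7 minus oxidation state +2 gives a d⁵ configuration for Mn²⁺.
In the high-spin limit (t₂g³ eg²) the orbital term is 0.0Δ₀ = 0 cm⁻¹, with no excess pairing.
Low-spin t₂g⁵ eg⁰ gives -2.0Δ₀ = -61880 cm⁻¹, but forming 2 extra pairs costs 2P = 54700 cm⁻¹, so E(LS) = -61880 + 54700 = -7180 cm⁻¹.
The difference is -7180 − (0) = -7180 cm⁻¹, so low-spin lies lower.

-7180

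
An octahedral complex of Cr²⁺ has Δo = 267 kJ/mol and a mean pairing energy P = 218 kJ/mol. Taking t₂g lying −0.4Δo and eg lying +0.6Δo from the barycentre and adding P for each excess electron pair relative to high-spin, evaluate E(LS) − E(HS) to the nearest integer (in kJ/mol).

Cr is in group 6, so Cr²⁺ is d⁴ (6 − 2 = 4).
In the high-spin limit (t₂g³ eg¹) the orbital term is -0.6Δo = -160 kJ/mol, with no excess pairing.
Low-spin: t₂g⁴ eg⁰, orbital CFSE = -1.6Δo = -427 kJ/mol; plus 1 excess pair × P = +218 kJ/mol; total -209 kJ/mol.
Thus E(LS) − E(HS) = -49 kJ/mol.

-49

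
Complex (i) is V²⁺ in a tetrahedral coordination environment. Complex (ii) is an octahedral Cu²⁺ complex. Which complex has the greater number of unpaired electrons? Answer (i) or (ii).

(i): V²⁺: group 5, so d-count = 5 − 2 = 3; Tetrahedral splitting is small, so the complex is high-spin; e² t₂¹ → 3 unpaired.
(ii): Cu is in group 11, so Cu²⁺ is d⁹ (11 − 2 = 9); t2g^6 e_g^3 → 1 unpaired.
So (i) has more unpaired electrons.

(i)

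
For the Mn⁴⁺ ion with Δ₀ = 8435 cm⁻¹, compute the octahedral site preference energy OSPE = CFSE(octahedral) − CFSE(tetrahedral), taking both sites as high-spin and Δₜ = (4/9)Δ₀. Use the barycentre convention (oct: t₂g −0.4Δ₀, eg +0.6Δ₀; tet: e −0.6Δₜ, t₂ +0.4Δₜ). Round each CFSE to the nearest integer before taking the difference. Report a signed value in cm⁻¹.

Mn sits in group 7; removing 4 electrons leaves Mn⁴⁺ with 7 − 4 = 3 d electrons.
Octahedral high-spin t₂g³ eg⁰: CFSE = -1.2 × 8435 = -10122 cm⁻¹.
Tetrahedral: e² t₂¹, CFSE = 2(−0.6) + 1(+0.4) = -0.8Δₜ = -0.8 × (4/9) × 8435 = -2999 cm⁻¹.
Subtracting, OSPE = -10122 − (-2999) = -7123 cm⁻¹.

-7123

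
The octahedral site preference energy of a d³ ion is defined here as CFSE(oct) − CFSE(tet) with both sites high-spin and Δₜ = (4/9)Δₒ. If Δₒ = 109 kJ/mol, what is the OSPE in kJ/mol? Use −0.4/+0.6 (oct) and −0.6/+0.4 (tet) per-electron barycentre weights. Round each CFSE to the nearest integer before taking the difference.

Octahedral high-spin t₂g³ eg⁰: CFSE = -1.2 × 109 = -131 kJ/mol.
Tetrahedral e² t₂¹ gives -0.8Δₜ = -0.8 × (4/9) × 109 = -39 kJ/mol.
Subtracting, OSPE = -131 − (-39) = -92 kJ/mol.

-92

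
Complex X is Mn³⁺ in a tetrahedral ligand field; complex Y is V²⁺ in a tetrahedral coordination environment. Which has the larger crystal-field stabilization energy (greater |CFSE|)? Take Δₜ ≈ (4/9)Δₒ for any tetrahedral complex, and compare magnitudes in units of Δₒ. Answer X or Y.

X: Mn is in group 7, so Mn³⁺ is d⁴ (7 − 3 = 4); Tetrahedral splitting is small, so the complex is high-spin; e² t₂², CFSE = -0.4Δₜ ≈ -0.18Δₒ.
Y: V is in group 5, so V²⁺ is d³ (5 − 2 = 3); With tetrahedral geometry the complex is necessarily high-spin; e^2 t2^1, CFSE = -0.8Δₜ ≈ -0.36Δₒ.
So Y has the larger |CFSE|.

Y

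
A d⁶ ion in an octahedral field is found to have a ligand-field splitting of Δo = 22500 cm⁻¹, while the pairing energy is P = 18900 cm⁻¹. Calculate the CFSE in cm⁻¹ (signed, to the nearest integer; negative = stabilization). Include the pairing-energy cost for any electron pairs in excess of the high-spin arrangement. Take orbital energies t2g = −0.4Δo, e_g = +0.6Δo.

-16200

Here Δo > P (22500 > 18900), so the low-spin state is favoured.
That gives t2g^6 e_g^0.
Orbital CFSE = -2.4Δo = -2.4 × 22500 = -54000 cm⁻¹.
Excess pairs vs high-spin: 3 − 1 = 2; pairing cost = +37800 cm⁻¹.
Net CFSE = -54000 + 37800 = -16200 cm⁻¹.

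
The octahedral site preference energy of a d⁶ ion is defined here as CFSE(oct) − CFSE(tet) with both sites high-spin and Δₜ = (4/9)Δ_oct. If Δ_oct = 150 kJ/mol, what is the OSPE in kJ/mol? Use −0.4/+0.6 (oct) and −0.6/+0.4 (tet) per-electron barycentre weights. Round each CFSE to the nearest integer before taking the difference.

-20

In an octahedral site d⁶ (HS) is t₂g⁴ eg², giving CFSE(oct) = -0.4Δ_oct = -60 kJ/mol.
Tetrahedral: e³ t₂³, CFSE = 3(−0.6) + 3(+0.4) = -0.6Δₜ = -0.6 × (4/9) × 150 = -40 kJ/mol.
OSPE = CFSE(oct) − CFSE(tet) = -60 − (-40) = -20 kJ/mol.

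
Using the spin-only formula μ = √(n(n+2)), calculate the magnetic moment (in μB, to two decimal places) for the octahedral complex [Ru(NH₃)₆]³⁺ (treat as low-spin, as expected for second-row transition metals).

NH₃ is neutral, so the +3 overall charge sits on Ru: oxidation state +3.
Group 8 minus oxidation state +3 gives a d⁵ configuration for Ru³⁺.
Configuration: t₂g⁵ eg⁰ → 1 unpaired electron.
μ(spin-only) = √[1(1+2)] = √3 ≈ 1.73 μB.

1.73 μB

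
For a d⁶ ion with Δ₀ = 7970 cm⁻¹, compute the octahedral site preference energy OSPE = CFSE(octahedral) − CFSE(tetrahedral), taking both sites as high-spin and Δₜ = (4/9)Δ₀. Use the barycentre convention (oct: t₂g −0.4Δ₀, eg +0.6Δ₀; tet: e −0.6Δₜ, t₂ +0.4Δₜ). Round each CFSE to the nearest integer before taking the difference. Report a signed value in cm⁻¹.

-1063

In an octahedral site d⁶ (HS) is t₂g⁴ eg², giving CFSE(oct) = -0.4Δ₀ = -3188 cm⁻¹.
Tetrahedral e³ t₂³ gives -0.6Δₜ = -0.6 × (4/9) × 7970 = -2125 cm⁻¹.
Subtracting, OSPE = -3188 − (-2125) = -1063 cm⁻¹.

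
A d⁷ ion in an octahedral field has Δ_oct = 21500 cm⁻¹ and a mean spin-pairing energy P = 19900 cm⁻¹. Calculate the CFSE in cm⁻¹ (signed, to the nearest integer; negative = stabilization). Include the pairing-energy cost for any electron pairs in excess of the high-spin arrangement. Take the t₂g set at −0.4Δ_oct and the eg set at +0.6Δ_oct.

-18800

Here Δ_oct > P (21500 > 19900), so the low-spin state is favoured.
Filling d⁷ accordingly: t₂g⁶ eg¹.
Orbital CFSE = -1.8Δ_oct = -1.8 × 21500 = -38700 cm⁻¹.
Excess pairs vs high-spin: 3 − 2 = 1; pairing cost = +19900 cm⁻¹.
Net CFSE = -38700 + 19900 = -18800 cm⁻¹.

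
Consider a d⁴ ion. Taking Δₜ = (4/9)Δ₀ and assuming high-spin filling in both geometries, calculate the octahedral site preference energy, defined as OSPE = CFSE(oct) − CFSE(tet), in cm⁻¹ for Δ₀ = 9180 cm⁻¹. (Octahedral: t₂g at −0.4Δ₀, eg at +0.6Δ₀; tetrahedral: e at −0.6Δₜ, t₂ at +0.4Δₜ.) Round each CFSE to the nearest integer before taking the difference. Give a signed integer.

-3876

Octahedral (high-spin): t2g^3 e_g^1, CFSE = 3(−0.4) + 1(+0.6) = -0.6Δ₀ = -0.6 × 9180 = -5508 cm⁻¹.
In a tetrahedral site the filling is e^2 t2^2: CFSE(tet) = -0.4Δₜ = -0.4 × (4/9)(9180) = -1632 cm⁻¹.
Subtracting, OSPE = -5508 − (-1632) = -3876 cm⁻¹.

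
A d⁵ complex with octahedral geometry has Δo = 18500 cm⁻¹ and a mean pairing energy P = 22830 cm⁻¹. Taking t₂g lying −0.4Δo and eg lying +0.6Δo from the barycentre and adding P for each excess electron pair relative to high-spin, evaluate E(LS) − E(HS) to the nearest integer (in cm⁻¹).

High-spin: t₂g³ eg², CFSE = 0.0Δo = 0 cm⁻¹.
For low-spin the configuration is t₂g⁵ eg⁰: orbital energy -2.0 × 18500 = -37000 cm⁻¹, and 2 additional pairs relative to high-spin add 45660 cm⁻¹, giving 8660 cm⁻¹.
E(LS) − E(HS) = 8660 − (0) = 8660 cm⁻¹.

8660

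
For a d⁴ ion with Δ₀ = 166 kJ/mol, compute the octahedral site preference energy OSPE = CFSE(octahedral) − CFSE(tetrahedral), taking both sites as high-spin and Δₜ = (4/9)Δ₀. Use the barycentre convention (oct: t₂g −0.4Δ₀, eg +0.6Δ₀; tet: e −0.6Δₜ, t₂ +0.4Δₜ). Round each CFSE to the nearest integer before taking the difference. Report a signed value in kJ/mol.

-70

Octahedral high-spin t2g^3 e_g^1: CFSE = -0.6 × 166 = -100 kJ/mol.
Tetrahedral: e^2 t2^2, CFSE = 2(−0.6) + 2(+0.4) = -0.4Δₜ = -0.4 × (4/9) × 166 = -30 kJ/mol.
Subtracting, OSPE = -100 − (-30) = -70 kJ/mol.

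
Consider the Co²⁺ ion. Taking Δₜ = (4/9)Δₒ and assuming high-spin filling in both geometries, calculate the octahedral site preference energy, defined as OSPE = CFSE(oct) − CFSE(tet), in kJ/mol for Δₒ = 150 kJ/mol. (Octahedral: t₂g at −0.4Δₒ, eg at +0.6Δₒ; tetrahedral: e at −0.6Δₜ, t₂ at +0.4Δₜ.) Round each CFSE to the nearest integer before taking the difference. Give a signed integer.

Co²⁺: group 9, so d-count = 9 − 2 = 7.
Octahedral high-spin t₂g⁵ eg²: CFSE = -0.8 × 150 = -120 kJ/mol.
Tetrahedral e⁴ t₂³ gives -1.2Δₜ = -1.2 × (4/9) × 150 = -80 kJ/mol.
OSPE = CFSE(oct) − CFSE(tet) = -120 − (-80) = -40 kJ/mol.

-40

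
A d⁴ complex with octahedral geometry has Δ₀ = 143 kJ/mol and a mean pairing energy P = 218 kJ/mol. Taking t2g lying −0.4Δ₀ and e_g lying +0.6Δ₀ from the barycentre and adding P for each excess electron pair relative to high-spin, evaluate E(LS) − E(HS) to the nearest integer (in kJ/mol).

In the high-spin limit (t2g^3 e_g^1) the orbital term is -0.6Δ₀ = -86 kJ/mol, with no excess pairing.
Low-spin t2g^4 e_g^0 gives -1.6Δ₀ = -229 kJ/mol, but forming 1 extra pair costs 1P = 218 kJ/mol, so E(LS) = -229 + 218 = -11 kJ/mol.
E(LS) − E(HS) = -11 − (-86) = 75 kJ/mol.

75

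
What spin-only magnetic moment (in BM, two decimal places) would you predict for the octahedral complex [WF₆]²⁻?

2.83 BM

Each F⁻ contributes -1; 6 × (-1) = -6. With overall charge -2, W is in the +4 oxidation state.
W⁴⁺: group 6, so d-count = 6 − 4 = 2.
Configuration: t₂g² eg⁰ → 2 unpaired electrons.
μ(spin-only) = √[2(2+2)] = √8 ≈ 2.83 BM.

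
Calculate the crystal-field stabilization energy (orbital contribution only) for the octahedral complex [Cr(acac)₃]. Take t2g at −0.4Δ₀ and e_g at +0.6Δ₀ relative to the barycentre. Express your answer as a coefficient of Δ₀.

-1.2 Δ₀

Each acac⁻ contributes -1; 3 × (-1) = -3. With overall charge +0, Cr is in the +3 oxidation state.
Group 6 minus oxidation state +3 gives a d³ configuration for Cr³⁺.
For octahedral d³ the high- and low-spin configurations coincide.
Configuration: t2g^3 e_g^0.
CFSE = 3(-0.4Δ₀) + 0(0.6Δ₀) = -1.2Δ₀ + 0.0Δ₀ = -1.2Δ₀.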